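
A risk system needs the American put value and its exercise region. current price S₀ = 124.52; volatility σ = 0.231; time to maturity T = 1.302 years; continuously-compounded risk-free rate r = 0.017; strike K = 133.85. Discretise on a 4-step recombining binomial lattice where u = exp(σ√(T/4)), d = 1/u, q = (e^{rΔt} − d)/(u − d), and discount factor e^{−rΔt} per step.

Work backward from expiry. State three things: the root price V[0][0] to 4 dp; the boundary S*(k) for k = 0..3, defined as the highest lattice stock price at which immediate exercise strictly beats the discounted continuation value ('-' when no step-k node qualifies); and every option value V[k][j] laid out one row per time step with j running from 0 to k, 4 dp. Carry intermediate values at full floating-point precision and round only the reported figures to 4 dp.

price = 17.8205
boundary = - - 95.6679 109.1447
tree:
17.8205
26.6619 8.7502
38.1821 14.8826 2.4180
49.9948 24.7053 4.7498 0.0000
60.3489 38.1821 9.3300 0.0000 0.0000

Δt=0.32550, u=1.14087, d=0.87652, q=0.48809, disc=e^(-rΔt)=0.99448
k=4 terminal: V=max(K-S,0) → 60.3489 38.1821 9.3300 0.0000 0.0000
k=3: j=0 S=83.8552 intr=49.9948 cont=49.2562 V=49.9948[EX]; j=1 S=109.1447 intr=24.7053 cont=23.9667 V=24.7053[EX]; j=2 S=142.0612 intr=0.0000 cont=4.7498 V=4.7498[hold]; j=3 S=184.9048 intr=0.0000 cont=0.0000 V=0.0000[hold]  S*(3)=109.1447
k=2: j=0 S=95.6679 intr=38.1821 cont=37.4434 V=38.1821[EX]; j=1 S=124.5200 intr=9.3300 cont=14.8826 V=14.8826[hold]; j=2 S=162.0734 intr=0.0000 cont=2.4180 V=2.4180[hold]  S*(2)=95.6679
k=1: j=0 S=109.1447 intr=24.7053 cont=26.6619 V=26.6619[hold]; j=1 S=142.0612 intr=0.0000 cont=8.7502 V=8.7502[hold]  S*(1)=-
k=0: j=0 S=124.5200 intr=9.3300 cont=17.8205 V=17.8205[hold]  S*(0)=-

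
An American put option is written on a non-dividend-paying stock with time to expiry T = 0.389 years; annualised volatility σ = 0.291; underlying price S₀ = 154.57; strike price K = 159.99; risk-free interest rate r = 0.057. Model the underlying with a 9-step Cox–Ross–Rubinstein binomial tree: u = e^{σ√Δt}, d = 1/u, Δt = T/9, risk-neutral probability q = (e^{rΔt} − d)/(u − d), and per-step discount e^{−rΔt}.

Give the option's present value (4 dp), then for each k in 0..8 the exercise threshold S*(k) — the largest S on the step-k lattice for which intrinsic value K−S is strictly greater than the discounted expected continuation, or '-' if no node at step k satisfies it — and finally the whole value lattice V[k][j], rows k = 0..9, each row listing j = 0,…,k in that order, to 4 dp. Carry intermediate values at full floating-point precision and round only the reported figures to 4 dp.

Δt=0.04322, u=1.06237, d=0.94129, q=0.50525, disc=e^(-rΔt)=0.99754
k=9 terminal: V=max(K-S,0) → 70.3180 58.7842 45.7669 31.0753 14.4940 0.0000 0.0000 0.0000 0.0000 0.0000
k=8: j=0 S=95.2645 intr=64.7255 cont=64.3319 V=64.7255[EX]; j=1 S=107.5176 intr=52.4724 cont=52.0787 V=52.4724[EX]; j=2 S=121.3467 intr=38.6433 cont=38.2496 V=38.6433[EX]; j=3 S=136.9546 intr=23.0354 cont=22.6417 V=23.0354[EX]; j=4 S=154.5700 intr=5.4200 cont=7.1532 V=7.1532[hold]; j=5 S=174.4511 intr=0.0000 cont=0.0000 V=0.0000[hold]; j=6 S=196.8894 intr=0.0000 cont=0.0000 V=0.0000[hold]; j=7 S=222.2137 intr=0.0000 cont=0.0000 V=0.0000[hold]; j=8 S=250.7953 intr=0.0000 cont=0.0000 V=0.0000[hold]  S*(8)=136.9546
k=7: j=0 S=101.2058 intr=58.7842 cont=58.3906 V=58.7842[EX]; j=1 S=114.2231 intr=45.7669 cont=45.3733 V=45.7669[EX]; j=2 S=128.9147 intr=31.0753 cont=30.6816 V=31.0753[EX]; j=3 S=145.4960 intr=14.4940 cont=14.9739 V=14.9739[hold]; j=4 S=164.2100 intr=0.0000 cont=3.5303 V=3.5303[hold]; j=5 S=185.3310 intr=0.0000 cont=0.0000 V=0.0000[hold]; j=6 S=209.1687 intr=0.0000 cont=0.0000 V=0.0000[hold]; j=7 S=236.0724 intr=0.0000 cont=0.0000 V=0.0000[hold]  S*(7)=128.9147
k=6: j=0 S=107.5176 intr=52.4724 cont=52.0787 V=52.4724[EX]; j=1 S=121.3467 intr=38.6433 cont=38.2496 V=38.6433[EX]; j=2 S=136.9546 intr=23.0354 cont=22.8836 V=23.0354[EX]; j=3 S=154.5700 intr=5.4200 cont=9.1694 V=9.1694[hold]; j=4 S=174.4511 intr=0.0000 cont=1.7423 V=1.7423[hold]; j=5 S=196.8894 intr=0.0000 cont=0.0000 V=0.0000[hold]; j=6 S=222.2137 intr=0.0000 cont=0.0000 V=0.0000[hold]  S*(6)=136.9546
k=5: j=0 S=114.2231 intr=45.7669 cont=45.3733 V=45.7669[EX]; j=1 S=128.9147 intr=31.0753 cont=30.6816 V=31.0753[EX]; j=2 S=145.4960 intr=14.4940 cont=15.9901 V=15.9901[hold]; j=3 S=164.2100 intr=0.0000 cont=5.4035 V=5.4035[hold]; j=4 S=185.3310 intr=0.0000 cont=0.8599 V=0.8599[hold]; j=5 S=209.1687 intr=0.0000 cont=0.0000 V=0.0000[hold]  S*(5)=128.9147
k=4: j=0 S=121.3467 intr=38.6433 cont=38.2496 V=38.6433[EX]; j=1 S=136.9546 intr=23.0354 cont=23.3957 V=23.3957[hold]; j=2 S=154.5700 intr=5.4200 cont=10.6150 V=10.6150[hold]; j=3 S=174.4511 intr=0.0000 cont=3.1002 V=3.1002[hold]; j=4 S=196.8894 intr=0.0000 cont=0.4244 V=0.4244[hold]  S*(4)=121.3467
k=3: j=0 S=128.9147 intr=31.0753 cont=30.8633 V=31.0753[EX]; j=1 S=145.4960 intr=14.4940 cont=16.8965 V=16.8965[hold]; j=2 S=164.2100 intr=0.0000 cont=6.8013 V=6.8013[hold]; j=3 S=185.3310 intr=0.0000 cont=1.7439 V=1.7439[hold]  S*(3)=128.9147
k=2: j=0 S=136.9546 intr=23.0354 cont=23.8526 V=23.8526[hold]; j=1 S=154.5700 intr=5.4200 cont=11.7669 V=11.7669[hold]; j=2 S=174.4511 intr=0.0000 cont=4.2356 V=4.2356[hold]  S*(2)=-
k=1: j=0 S=145.4960 intr=14.4940 cont=17.7026 V=17.7026[hold]; j=1 S=164.2100 intr=0.0000 cont=7.9421 V=7.9421[hold]  S*(1)=-
k=0: j=0 S=154.5700 intr=5.4200 cont=12.7396 V=12.7396[hold]  S*(0)=-

price = 12.7396
boundary = - - - 128.9147 121.3467 128.9147 136.9546 128.9147 136.9546
tree:
12.7396
17.7026 7.9421
23.8526 11.7669 4.2356
31.0753 16.8965 6.8013 1.7439
38.6433 23.3957 10.6150 3.1002 0.4244
45.7669 31.0753 15.9901 5.4035 0.8599 0.0000
52.4724 38.6433 23.0354 9.1694 1.7423 0.0000 0.0000
58.7842 45.7669 31.0753 14.9739 3.5303 0.0000 0.0000 0.0000
64.7255 52.4724 38.6433 23.0354 7.1532 0.0000 0.0000 0.0000 0.0000
70.3180 58.7842 45.7669 31.0753 14.4940 0.0000 0.0000 0.0000 0.0000 0.0000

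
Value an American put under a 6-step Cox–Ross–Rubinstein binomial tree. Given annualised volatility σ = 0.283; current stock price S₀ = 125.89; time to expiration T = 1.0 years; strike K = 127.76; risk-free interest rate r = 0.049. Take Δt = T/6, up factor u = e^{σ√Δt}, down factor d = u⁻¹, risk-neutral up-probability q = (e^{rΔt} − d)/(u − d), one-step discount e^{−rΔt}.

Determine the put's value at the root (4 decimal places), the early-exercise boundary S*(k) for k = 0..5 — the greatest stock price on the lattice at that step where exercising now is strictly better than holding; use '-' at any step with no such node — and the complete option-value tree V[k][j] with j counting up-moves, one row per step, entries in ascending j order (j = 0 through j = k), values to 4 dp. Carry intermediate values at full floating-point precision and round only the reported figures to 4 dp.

Δt=0.16667  u=1.12247  d=0.89089  q=0.50656  discount=0.99187
step 6 (expiry): payoffs max(K−S,0) = 64.8187 48.4574 27.8430 1.8700 0.0000 0.0000 0.0000
step 5: (k=5,j=0): S=70.6499, (K−S)⁺=57.1101, hold=56.0709 ⇒ V=57.1101 exercise | (k=5,j=1): S=89.0151, (K−S)⁺=38.7449, hold=37.7058 ⇒ V=38.7449 exercise | (k=5,j=2): S=112.1541, (K−S)⁺=15.6059, hold=14.5667 ⇒ V=15.6059 exercise | (k=5,j=3): S=141.3081, (K−S)⁺=0.0000, hold=0.9152 ⇒ V=0.9152 continue | (k=5,j=4): S=178.0405, (K−S)⁺=0.0000, hold=0.0000 ⇒ V=0.0000 continue | (k=5,j=5): S=224.3214, (K−S)⁺=0.0000, hold=0.0000 ⇒ V=0.0000 continue  boundary S*=112.1541
step 4: (k=4,j=0): S=79.3026, (K−S)⁺=48.4574, hold=47.4182 ⇒ V=48.4574 exercise | (k=4,j=1): S=99.9170, (K−S)⁺=27.8430, hold=26.8039 ⇒ V=27.8430 exercise | (k=4,j=2): S=125.8900, (K−S)⁺=1.8700, hold=8.0978 ⇒ V=8.0978 continue | (k=4,j=3): S=158.6145, (K−S)⁺=0.0000, hold=0.4479 ⇒ V=0.4479 continue | (k=4,j=4): S=199.8457, (K−S)⁺=0.0000, hold=0.0000 ⇒ V=0.0000 continue  boundary S*=99.9170
step 3: (k=3,j=0): S=89.0151, (K−S)⁺=38.7449, hold=37.7058 ⇒ V=38.7449 exercise | (k=3,j=1): S=112.1541, (K−S)⁺=15.6059, hold=17.6958 ⇒ V=17.6958 continue | (k=3,j=2): S=141.3081, (K−S)⁺=0.0000, hold=4.1884 ⇒ V=4.1884 continue | (k=3,j=3): S=178.0405, (K−S)⁺=0.0000, hold=0.2192 ⇒ V=0.2192 continue  boundary S*=89.0151
step 2: (k=2,j=0): S=99.9170, (K−S)⁺=27.8430, hold=27.8539 ⇒ V=27.8539 continue | (k=2,j=1): S=125.8900, (K−S)⁺=1.8700, hold=10.7652 ⇒ V=10.7652 continue | (k=2,j=2): S=158.6145, (K−S)⁺=0.0000, hold=2.1601 ⇒ V=2.1601 continue  boundary S*=-
step 1: (k=1,j=0): S=112.1541, (K−S)⁺=15.6059, hold=19.0414 ⇒ V=19.0414 continue | (k=1,j=1): S=141.3081, (K−S)⁺=0.0000, hold=6.3541 ⇒ V=6.3541 continue  boundary S*=-
step 0: (k=0,j=0): S=125.8900, (K−S)⁺=1.8700, hold=12.5120 ⇒ V=12.5120 continue  boundary S*=-

price = 12.5120
boundary = - - - 89.0151 99.9170 112.1541
tree:
12.5120
19.0414 6.3541
27.8539 10.7652 2.1601
38.7449 17.6958 4.1884 0.2192
48.4574 27.8430 8.0978 0.4479 0.0000
57.1101 38.7449 15.6059 0.9152 0.0000 0.0000
64.8187 48.4574 27.8430 1.8700 0.0000 0.0000 0.0000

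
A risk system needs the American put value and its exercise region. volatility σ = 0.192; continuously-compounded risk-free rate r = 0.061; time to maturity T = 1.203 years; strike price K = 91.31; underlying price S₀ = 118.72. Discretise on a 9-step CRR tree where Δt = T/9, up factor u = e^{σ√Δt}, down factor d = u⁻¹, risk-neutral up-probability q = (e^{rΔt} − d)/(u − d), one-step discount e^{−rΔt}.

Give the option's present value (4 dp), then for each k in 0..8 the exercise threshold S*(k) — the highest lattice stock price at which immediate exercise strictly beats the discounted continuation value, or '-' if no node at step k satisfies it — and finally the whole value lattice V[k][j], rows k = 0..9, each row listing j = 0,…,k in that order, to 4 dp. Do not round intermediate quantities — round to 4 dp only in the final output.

price = 0.5397
boundary = - - - - - - 77.9129 72.6313 77.9129
tree:
0.5397
0.9814 0.1727
1.7516 0.3421 0.0315
3.0568 0.6696 0.0691 0.0000
5.1899 1.2912 0.1517 0.0000 0.0000
8.5171 2.4425 0.3330 0.0000 0.0000 0.0000
13.3971 4.5012 0.7309 0.0000 0.0000 0.0000 0.0000
18.6787 7.9920 1.6044 0.0000 0.0000 0.0000 0.0000 0.0000
23.6023 13.3971 3.5220 0.0000 0.0000 0.0000 0.0000 0.0000 0.0000
28.1922 18.6787 7.7314 0.0000 0.0000 0.0000 0.0000 0.0000 0.0000 0.0000

Δt=0.13367, u=1.07272, d=0.93221, q=0.54073, disc=e^(-rΔt)=0.99188
k=9 terminal: V=max(K-S,0) → 28.1922 18.6787 7.7314 0.0000 0.0000 0.0000 0.0000 0.0000 0.0000 0.0000
k=8: j=0 S=67.7077 intr=23.6023 cont=22.8609 V=23.6023[EX]; j=1 S=77.9129 intr=13.3971 cont=12.6556 V=13.3971[EX]; j=2 S=89.6563 intr=1.6537 cont=3.5220 V=3.5220[hold]; j=3 S=103.1697 intr=0.0000 cont=0.0000 V=0.0000[hold]; j=4 S=118.7200 intr=0.0000 cont=0.0000 V=0.0000[hold]; j=5 S=136.6141 intr=0.0000 cont=0.0000 V=0.0000[hold]; j=6 S=157.2052 intr=0.0000 cont=0.0000 V=0.0000[hold]; j=7 S=180.9000 intr=0.0000 cont=0.0000 V=0.0000[hold]; j=8 S=208.1661 intr=0.0000 cont=0.0000 V=0.0000[hold]  S*(8)=77.9129
k=7: j=0 S=72.6313 intr=18.6787 cont=17.9373 V=18.6787[EX]; j=1 S=83.5786 intr=7.7314 cont=7.9920 V=7.9920[hold]; j=2 S=96.1760 intr=0.0000 cont=1.6044 V=1.6044[hold]; j=3 S=110.6721 intr=0.0000 cont=0.0000 V=0.0000[hold]; j=4 S=127.3531 intr=0.0000 cont=0.0000 V=0.0000[hold]; j=5 S=146.5484 intr=0.0000 cont=0.0000 V=0.0000[hold]; j=6 S=168.6369 intr=0.0000 cont=0.0000 V=0.0000[hold]; j=7 S=194.0547 intr=0.0000 cont=0.0000 V=0.0000[hold]  S*(7)=72.6313
k=6: j=0 S=77.9129 intr=13.3971 cont=12.7954 V=13.3971[EX]; j=1 S=89.6563 intr=1.6537 cont=4.5012 V=4.5012[hold]; j=2 S=103.1697 intr=0.0000 cont=0.7309 V=0.7309[hold]; j=3 S=118.7200 intr=0.0000 cont=0.0000 V=0.0000[hold]; j=4 S=136.6141 intr=0.0000 cont=0.0000 V=0.0000[hold]; j=5 S=157.2052 intr=0.0000 cont=0.0000 V=0.0000[hold]; j=6 S=180.9000 intr=0.0000 cont=0.0000 V=0.0000[hold]  S*(6)=77.9129
k=5: j=0 S=83.5786 intr=7.7314 cont=8.5171 V=8.5171[hold]; j=1 S=96.1760 intr=0.0000 cont=2.4425 V=2.4425[hold]; j=2 S=110.6721 intr=0.0000 cont=0.3330 V=0.3330[hold]; j=3 S=127.3531 intr=0.0000 cont=0.0000 V=0.0000[hold]; j=4 S=146.5484 intr=0.0000 cont=0.0000 V=0.0000[hold]; j=5 S=168.6369 intr=0.0000 cont=0.0000 V=0.0000[hold]  S*(5)=-
k=4: j=0 S=89.6563 intr=1.6537 cont=5.1899 V=5.1899[hold]; j=1 S=103.1697 intr=0.0000 cont=1.2912 V=1.2912[hold]; j=2 S=118.7200 intr=0.0000 cont=0.1517 V=0.1517[hold]; j=3 S=136.6141 intr=0.0000 cont=0.0000 V=0.0000[hold]; j=4 S=157.2052 intr=0.0000 cont=0.0000 V=0.0000[hold]  S*(4)=-
k=3: j=0 S=96.1760 intr=0.0000 cont=3.0568 V=3.0568[hold]; j=1 S=110.6721 intr=0.0000 cont=0.6696 V=0.6696[hold]; j=2 S=127.3531 intr=0.0000 cont=0.0691 V=0.0691[hold]; j=3 S=146.5484 intr=0.0000 cont=0.0000 V=0.0000[hold]  S*(3)=-
k=2: j=0 S=103.1697 intr=0.0000 cont=1.7516 V=1.7516[hold]; j=1 S=118.7200 intr=0.0000 cont=0.3421 V=0.3421[hold]; j=2 S=136.6141 intr=0.0000 cont=0.0315 V=0.0315[hold]  S*(2)=-
k=1: j=0 S=110.6721 intr=0.0000 cont=0.9814 V=0.9814[hold]; j=1 S=127.3531 intr=0.0000 cont=0.1727 V=0.1727[hold]  S*(1)=-
k=0: j=0 S=118.7200 intr=0.0000 cont=0.5397 V=0.5397[hold]  S*(0)=-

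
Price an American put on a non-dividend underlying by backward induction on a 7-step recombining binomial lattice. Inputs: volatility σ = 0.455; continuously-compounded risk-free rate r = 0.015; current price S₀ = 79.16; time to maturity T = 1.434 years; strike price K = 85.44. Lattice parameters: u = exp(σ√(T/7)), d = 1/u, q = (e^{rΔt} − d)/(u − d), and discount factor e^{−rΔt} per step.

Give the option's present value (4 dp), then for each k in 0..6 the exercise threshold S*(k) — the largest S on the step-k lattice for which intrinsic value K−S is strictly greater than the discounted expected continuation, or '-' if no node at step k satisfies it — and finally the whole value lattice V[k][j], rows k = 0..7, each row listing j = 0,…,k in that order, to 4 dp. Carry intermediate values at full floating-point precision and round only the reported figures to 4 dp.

price = 20.4193
boundary = - - - - 34.7340 42.6768 52.4361
tree:
20.4193
27.0586 12.6402
34.6832 18.1495 6.1562
42.8084 25.2286 9.8306 1.8162
50.7060 33.6799 15.3213 3.3497 0.0000
57.1706 42.7632 23.0761 6.1778 0.0000 0.0000
62.4320 50.7060 33.0039 11.3936 0.0000 0.0000 0.0000
66.7142 57.1706 42.7632 21.0130 0.0000 0.0000 0.0000 0.0000

params: Δt=0.20486 u=1.22868 d=0.81388 q=0.45612 e^(-rΔt)=0.99693
t_7 payoffs: 66.7142 57.1706 42.7632 21.0130 0.0000 0.0000 0.0000 0.0000
t_6: node(6,0) S=23.0080 payoff=62.4320 vs cont=62.1699 → 62.4320 [stop]  node(6,1) S=34.7340 payoff=50.7060 vs cont=50.4439 → 50.7060 [stop]  node(6,2) S=52.4361 payoff=33.0039 vs cont=32.7418 → 33.0039 [stop]  node(6,3) S=79.1600 payoff=6.2800 vs cont=11.3936 → 11.3936 [wait]  node(6,4) S=119.5037 payoff=0.0000 vs cont=0.0000 → 0.0000 [wait]  node(6,5) S=180.4085 payoff=0.0000 vs cont=0.0000 → 0.0000 [wait]  node(6,6) S=272.3534 payoff=0.0000 vs cont=0.0000 → 0.0000 [wait]  ⇒ S*(6)=52.4361
t_5: node(5,0) S=28.2694 payoff=57.1706 vs cont=56.9085 → 57.1706 [stop]  node(5,1) S=42.6768 payoff=42.7632 vs cont=42.5010 → 42.7632 [stop]  node(5,2) S=64.4270 payoff=21.0130 vs cont=23.0761 → 23.0761 [wait]  node(5,3) S=97.2621 payoff=0.0000 vs cont=6.1778 → 6.1778 [wait]  node(5,4) S=146.8315 payoff=0.0000 vs cont=0.0000 → 0.0000 [wait]  node(5,5) S=221.6639 payoff=0.0000 vs cont=0.0000 → 0.0000 [wait]  ⇒ S*(5)=42.6768
t_4: node(4,0) S=34.7340 payoff=50.7060 vs cont=50.4439 → 50.7060 [stop]  node(4,1) S=52.4361 payoff=33.0039 vs cont=33.6799 → 33.6799 [wait]  node(4,2) S=79.1600 payoff=6.2800 vs cont=15.3213 → 15.3213 [wait]  node(4,3) S=119.5037 payoff=0.0000 vs cont=3.3497 → 3.3497 [wait]  node(4,4) S=180.4085 payoff=0.0000 vs cont=0.0000 → 0.0000 [wait]  ⇒ S*(4)=34.7340
t_3: node(3,0) S=42.6768 payoff=42.7632 vs cont=42.8084 → 42.8084 [wait]  node(3,1) S=64.4270 payoff=21.0130 vs cont=25.2286 → 25.2286 [wait]  node(3,2) S=97.2621 payoff=0.0000 vs cont=9.8306 → 9.8306 [wait]  node(3,3) S=146.8315 payoff=0.0000 vs cont=1.8162 → 1.8162 [wait]  ⇒ S*(3)=-
t_2: node(2,0) S=52.4361 payoff=33.0039 vs cont=34.6832 → 34.6832 [wait]  node(2,1) S=79.1600 payoff=6.2800 vs cont=18.1495 → 18.1495 [wait]  node(2,2) S=119.5037 payoff=0.0000 vs cont=6.1562 → 6.1562 [wait]  ⇒ S*(2)=-
t_1: node(1,0) S=64.4270 payoff=21.0130 vs cont=27.0586 → 27.0586 [wait]  node(1,1) S=97.2621 payoff=0.0000 vs cont=12.6402 → 12.6402 [wait]  ⇒ S*(1)=-
t_0: node(0,0) S=79.1600 payoff=6.2800 vs cont=20.4193 → 20.4193 [wait]  ⇒ S*(0)=-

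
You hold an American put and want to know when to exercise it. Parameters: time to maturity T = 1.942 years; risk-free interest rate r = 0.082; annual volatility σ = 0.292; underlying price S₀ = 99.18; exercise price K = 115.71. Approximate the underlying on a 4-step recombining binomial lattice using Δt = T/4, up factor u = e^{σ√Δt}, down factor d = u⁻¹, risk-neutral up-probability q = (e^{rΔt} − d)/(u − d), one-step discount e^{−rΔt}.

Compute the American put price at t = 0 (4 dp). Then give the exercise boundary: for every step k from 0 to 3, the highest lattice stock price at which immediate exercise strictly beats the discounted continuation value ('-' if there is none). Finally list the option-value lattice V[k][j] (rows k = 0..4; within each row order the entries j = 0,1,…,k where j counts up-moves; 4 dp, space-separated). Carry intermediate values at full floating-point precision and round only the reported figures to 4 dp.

Δt=0.48550, u=1.22564, d=0.81590, q=0.54843, disc=e^(-rΔt)=0.96097
k=4 terminal: V=max(K-S,0) → 71.7579 49.6860 16.5300 0.0000 0.0000
k=3: j=0 S=53.8692 intr=61.8408 cont=57.3248 V=61.8408[EX]; j=1 S=80.9213 intr=34.7887 cont=30.2727 V=34.7887[EX]; j=2 S=121.5585 intr=0.0000 cont=7.1731 V=7.1731[hold]; j=3 S=182.6030 intr=0.0000 cont=0.0000 V=0.0000[hold]  S*(3)=80.9213
k=2: j=0 S=66.0240 intr=49.6860 cont=45.1700 V=49.6860[EX]; j=1 S=99.1800 intr=16.5300 cont=18.8767 V=18.8767[hold]; j=2 S=148.9864 intr=0.0000 cont=3.1127 V=3.1127[hold]  S*(2)=66.0240
k=1: j=0 S=80.9213 intr=34.7887 cont=31.5094 V=34.7887[EX]; j=1 S=121.5585 intr=0.0000 cont=9.8319 V=9.8319[hold]  S*(1)=80.9213
k=0: j=0 S=99.1800 intr=16.5300 cont=20.2780 V=20.2780[hold]  S*(0)=-

price = 20.2780
boundary = - 80.9213 66.0240 80.9213
tree:
20.2780
34.7887 9.8319
49.6860 18.8767 3.1127
61.8408 34.7887 7.1731 0.0000
71.7579 49.6860 16.5300 0.0000 0.0000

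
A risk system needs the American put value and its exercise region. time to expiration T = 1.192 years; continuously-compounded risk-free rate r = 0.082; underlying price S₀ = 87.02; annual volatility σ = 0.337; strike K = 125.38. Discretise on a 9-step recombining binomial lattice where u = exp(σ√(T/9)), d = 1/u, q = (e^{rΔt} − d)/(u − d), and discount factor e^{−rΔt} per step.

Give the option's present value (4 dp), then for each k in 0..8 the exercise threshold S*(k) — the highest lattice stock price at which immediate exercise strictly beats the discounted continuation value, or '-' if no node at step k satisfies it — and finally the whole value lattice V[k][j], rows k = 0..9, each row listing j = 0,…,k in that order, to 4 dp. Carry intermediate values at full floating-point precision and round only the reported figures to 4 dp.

Δt=0.13244, u=1.13048, d=0.88458, q=0.51378, disc=e^(-rΔt)=0.98920
k=9 terminal: V=max(K-S,0) → 96.5233 88.5015 78.2496 65.1479 48.4040 27.0055 0.0000 0.0000 0.0000 0.0000
k=8: j=0 S=32.6219 intr=92.7581 cont=91.4037 V=92.7581[EX]; j=1 S=41.6905 intr=83.6895 cont=82.3352 V=83.6895[EX]; j=2 S=53.2800 intr=72.1000 cont=70.7457 V=72.1000[EX]; j=3 S=68.0913 intr=57.2887 cont=55.9344 V=57.2887[EX]; j=4 S=87.0200 intr=38.3600 cont=37.0057 V=38.3600[EX]; j=5 S=111.2107 intr=14.1693 cont=12.9887 V=14.1693[EX]; j=6 S=142.1261 intr=0.0000 cont=0.0000 V=0.0000[hold]; j=7 S=181.6357 intr=0.0000 cont=0.0000 V=0.0000[hold]; j=8 S=232.1285 intr=0.0000 cont=0.0000 V=0.0000[hold]  S*(8)=111.2107
k=7: j=0 S=36.8785 intr=88.5015 cont=87.1472 V=88.5015[EX]; j=1 S=47.1304 intr=78.2496 cont=76.8953 V=78.2496[EX]; j=2 S=60.2321 intr=65.1479 cont=63.7936 V=65.1479[EX]; j=3 S=76.9760 intr=48.4040 cont=47.0497 V=48.4040[EX]; j=4 S=98.3745 intr=27.0055 cont=25.6511 V=27.0055[EX]; j=5 S=125.7217 intr=0.0000 cont=6.8150 V=6.8150[hold]; j=6 S=160.6710 intr=0.0000 cont=0.0000 V=0.0000[hold]; j=7 S=205.3358 intr=0.0000 cont=0.0000 V=0.0000[hold]  S*(7)=98.3745
k=6: j=0 S=41.6905 intr=83.6895 cont=82.3352 V=83.6895[EX]; j=1 S=53.2800 intr=72.1000 cont=70.7457 V=72.1000[EX]; j=2 S=68.0913 intr=57.2887 cont=55.9344 V=57.2887[EX]; j=3 S=87.0200 intr=38.3600 cont=37.0057 V=38.3600[EX]; j=4 S=111.2107 intr=14.1693 cont=16.4523 V=16.4523[hold]; j=5 S=142.1261 intr=0.0000 cont=3.2777 V=3.2777[hold]; j=6 S=181.6357 intr=0.0000 cont=0.0000 V=0.0000[hold]  S*(6)=87.0200
k=5: j=0 S=47.1304 intr=78.2496 cont=76.8953 V=78.2496[EX]; j=1 S=60.2321 intr=65.1479 cont=63.7936 V=65.1479[EX]; j=2 S=76.9760 intr=48.4040 cont=47.0497 V=48.4040[EX]; j=3 S=98.3745 intr=27.0055 cont=26.8114 V=27.0055[EX]; j=4 S=125.7217 intr=0.0000 cont=9.5788 V=9.5788[hold]; j=5 S=160.6710 intr=0.0000 cont=1.5765 V=1.5765[hold]  S*(5)=98.3745
k=4: j=0 S=53.2800 intr=72.1000 cont=70.7457 V=72.1000[EX]; j=1 S=68.0913 intr=57.2887 cont=55.9344 V=57.2887[EX]; j=2 S=87.0200 intr=38.3600 cont=37.0057 V=38.3600[EX]; j=3 S=111.2107 intr=14.1693 cont=17.8569 V=17.8569[hold]; j=4 S=142.1261 intr=0.0000 cont=5.4083 V=5.4083[hold]  S*(4)=87.0200
k=3: j=0 S=60.2321 intr=65.1479 cont=63.7936 V=65.1479[EX]; j=1 S=76.9760 intr=48.4040 cont=47.0497 V=48.4040[EX]; j=2 S=98.3745 intr=27.0055 cont=27.5253 V=27.5253[hold]; j=3 S=125.7217 intr=0.0000 cont=11.3372 V=11.3372[hold]  S*(3)=76.9760
k=2: j=0 S=68.0913 intr=57.2887 cont=55.9344 V=57.2887[EX]; j=1 S=87.0200 intr=38.3600 cont=37.2699 V=38.3600[EX]; j=2 S=111.2107 intr=14.1693 cont=19.0007 V=19.0007[hold]  S*(2)=87.0200
k=1: j=0 S=76.9760 intr=48.4040 cont=47.0497 V=48.4040[EX]; j=1 S=98.3745 intr=27.0055 cont=28.1066 V=28.1066[hold]  S*(1)=76.9760
k=0: j=0 S=87.0200 intr=38.3600 cont=37.5653 V=38.3600[EX]  S*(0)=87.0200

price = 38.3600
boundary = 87.0200 76.9760 87.0200 76.9760 87.0200 98.3745 87.0200 98.3745 111.2107
tree:
38.3600
48.4040 28.1066
57.2887 38.3600 19.0007
65.1479 48.4040 27.5253 11.3372
72.1000 57.2887 38.3600 17.8569 5.4083
78.2496 65.1479 48.4040 27.0055 9.5788 1.5765
83.6895 72.1000 57.2887 38.3600 16.4523 3.2777 0.0000
88.5015 78.2496 65.1479 48.4040 27.0055 6.8150 0.0000 0.0000
92.7581 83.6895 72.1000 57.2887 38.3600 14.1693 0.0000 0.0000 0.0000
96.5233 88.5015 78.2496 65.1479 48.4040 27.0055 0.0000 0.0000 0.0000 0.0000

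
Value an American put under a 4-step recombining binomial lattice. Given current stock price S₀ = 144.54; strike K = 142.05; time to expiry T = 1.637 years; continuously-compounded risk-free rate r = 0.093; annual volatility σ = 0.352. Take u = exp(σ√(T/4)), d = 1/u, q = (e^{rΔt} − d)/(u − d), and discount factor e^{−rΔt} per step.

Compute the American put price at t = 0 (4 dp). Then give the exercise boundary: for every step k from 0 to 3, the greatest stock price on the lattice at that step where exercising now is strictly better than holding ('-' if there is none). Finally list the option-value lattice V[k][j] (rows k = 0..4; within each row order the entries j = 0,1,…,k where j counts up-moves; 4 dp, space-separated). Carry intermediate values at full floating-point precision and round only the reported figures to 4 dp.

Δt=0.40925, u=1.25255, d=0.79837, q=0.52936, disc=e^(-rΔt)=0.96265
k=4 terminal: V=max(K-S,0) → 83.3276 49.9211 0.0000 0.0000 0.0000
k=3: j=0 S=73.5529 intr=68.4971 cont=63.1922 V=68.4971[EX]; j=1 S=115.3963 intr=26.6537 cont=22.6177 V=26.6537[EX]; j=2 S=181.0440 intr=0.0000 cont=0.0000 V=0.0000[hold]; j=3 S=284.0378 intr=0.0000 cont=0.0000 V=0.0000[hold]  S*(3)=115.3963
k=2: j=0 S=92.1289 intr=49.9211 cont=44.6162 V=49.9211[EX]; j=1 S=144.5400 intr=0.0000 cont=12.0759 V=12.0759[hold]; j=2 S=226.7672 intr=0.0000 cont=0.0000 V=0.0000[hold]  S*(2)=92.1289
k=1: j=0 S=115.3963 intr=26.6537 cont=28.7714 V=28.7714[hold]; j=1 S=181.0440 intr=0.0000 cont=5.4712 V=5.4712[hold]  S*(1)=-
k=0: j=0 S=144.5400 intr=0.0000 cont=15.8235 V=15.8235[hold]  S*(0)=-

price = 15.8235
boundary = - - 92.1289 115.3963
tree:
15.8235
28.7714 5.4712
49.9211 12.0759 0.0000
68.4971 26.6537 0.0000 0.0000
83.3276 49.9211 0.0000 0.0000 0.0000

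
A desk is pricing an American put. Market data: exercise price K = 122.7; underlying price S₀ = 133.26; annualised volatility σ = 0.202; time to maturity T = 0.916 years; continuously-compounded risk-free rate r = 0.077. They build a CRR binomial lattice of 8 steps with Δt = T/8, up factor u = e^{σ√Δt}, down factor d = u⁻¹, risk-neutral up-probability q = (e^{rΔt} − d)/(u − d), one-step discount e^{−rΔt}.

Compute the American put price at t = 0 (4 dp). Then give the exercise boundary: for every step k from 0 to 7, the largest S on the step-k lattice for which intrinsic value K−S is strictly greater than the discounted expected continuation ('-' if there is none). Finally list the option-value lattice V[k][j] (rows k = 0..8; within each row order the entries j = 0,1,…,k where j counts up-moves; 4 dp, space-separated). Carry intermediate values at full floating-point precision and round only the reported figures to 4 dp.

Δt=0.11450, u=1.07074, d=0.93393, q=0.54765, disc=e^(-rΔt)=0.99122
k=8 terminal: V=max(K-S,0) → 45.5708 34.2721 21.3183 6.4670 0.0000 0.0000 0.0000 0.0000 0.0000
k=7: j=0 S=82.5856 intr=40.1144 cont=39.0374 V=40.1144[EX]; j=1 S=94.6835 intr=28.0165 cont=26.9395 V=28.0165[EX]; j=2 S=108.5537 intr=14.1463 cont=13.0693 V=14.1463[EX]; j=3 S=124.4557 intr=0.0000 cont=2.8997 V=2.8997[hold]; j=4 S=142.6872 intr=0.0000 cont=0.0000 V=0.0000[hold]; j=5 S=163.5894 intr=0.0000 cont=0.0000 V=0.0000[hold]; j=6 S=187.5535 intr=0.0000 cont=0.0000 V=0.0000[hold]; j=7 S=215.0282 intr=0.0000 cont=0.0000 V=0.0000[hold]  S*(7)=108.5537
k=6: j=0 S=88.4279 intr=34.2721 cont=33.1951 V=34.2721[EX]; j=1 S=101.3817 intr=21.3183 cont=20.2413 V=21.3183[EX]; j=2 S=116.2330 intr=6.4670 cont=7.9170 V=7.9170[hold]; j=3 S=133.2600 intr=0.0000 cont=1.3002 V=1.3002[hold]; j=4 S=152.7812 intr=0.0000 cont=0.0000 V=0.0000[hold]; j=5 S=175.1621 intr=0.0000 cont=0.0000 V=0.0000[hold]; j=6 S=200.8216 intr=0.0000 cont=0.0000 V=0.0000[hold]  S*(6)=101.3817
k=5: j=0 S=94.6835 intr=28.0165 cont=26.9395 V=28.0165[EX]; j=1 S=108.5537 intr=14.1463 cont=13.8565 V=14.1463[EX]; j=2 S=124.4557 intr=0.0000 cont=4.2556 V=4.2556[hold]; j=3 S=142.6872 intr=0.0000 cont=0.5830 V=0.5830[hold]; j=4 S=163.5894 intr=0.0000 cont=0.0000 V=0.0000[hold]; j=5 S=187.5535 intr=0.0000 cont=0.0000 V=0.0000[hold]  S*(5)=108.5537
k=4: j=0 S=101.3817 intr=21.3183 cont=20.2413 V=21.3183[EX]; j=1 S=116.2330 intr=6.4670 cont=8.6531 V=8.6531[hold]; j=2 S=133.2600 intr=0.0000 cont=2.2246 V=2.2246[hold]; j=3 S=152.7812 intr=0.0000 cont=0.2614 V=0.2614[hold]; j=4 S=175.1621 intr=0.0000 cont=0.0000 V=0.0000[hold]  S*(4)=101.3817
k=3: j=0 S=108.5537 intr=14.1463 cont=14.2560 V=14.2560[hold]; j=1 S=124.4557 intr=0.0000 cont=5.0875 V=5.0875[hold]; j=2 S=142.6872 intr=0.0000 cont=1.1394 V=1.1394[hold]; j=3 S=163.5894 intr=0.0000 cont=0.1172 V=0.1172[hold]  S*(3)=-
k=2: j=0 S=116.2330 intr=6.4670 cont=9.1539 V=9.1539[hold]; j=1 S=133.2600 intr=0.0000 cont=2.8997 V=2.8997[hold]; j=2 S=152.7812 intr=0.0000 cont=0.5745 V=0.5745[hold]  S*(2)=-
k=1: j=0 S=124.4557 intr=0.0000 cont=5.6785 V=5.6785[hold]; j=1 S=142.6872 intr=0.0000 cont=1.6120 V=1.6120[hold]  S*(1)=-
k=0: j=0 S=133.2600 intr=0.0000 cont=3.4212 V=3.4212[hold]  S*(0)=-

price = 3.4212
boundary = - - - - 101.3817 108.5537 101.3817 108.5537
tree:
3.4212
5.6785 1.6120
9.1539 2.8997 0.5745
14.2560 5.0875 1.1394 0.1172
21.3183 8.6531 2.2246 0.2614 0.0000
28.0165 14.1463 4.2556 0.5830 0.0000 0.0000
34.2721 21.3183 7.9170 1.3002 0.0000 0.0000 0.0000
40.1144 28.0165 14.1463 2.8997 0.0000 0.0000 0.0000 0.0000
45.5708 34.2721 21.3183 6.4670 0.0000 0.0000 0.0000 0.0000 0.0000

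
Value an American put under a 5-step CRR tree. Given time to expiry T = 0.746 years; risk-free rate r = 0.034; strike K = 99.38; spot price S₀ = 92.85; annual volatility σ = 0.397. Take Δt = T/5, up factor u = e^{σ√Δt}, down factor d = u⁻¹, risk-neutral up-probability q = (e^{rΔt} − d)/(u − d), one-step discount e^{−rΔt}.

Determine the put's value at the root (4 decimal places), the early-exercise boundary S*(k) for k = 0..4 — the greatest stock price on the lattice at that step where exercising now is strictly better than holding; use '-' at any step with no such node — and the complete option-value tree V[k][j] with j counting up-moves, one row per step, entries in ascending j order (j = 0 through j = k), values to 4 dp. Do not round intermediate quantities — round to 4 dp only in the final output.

params: Δt=0.14920 u=1.16573 d=0.85783 q=0.47826 e^(-rΔt)=0.99494
t_5 payoffs: 56.2486 40.7677 19.7303 0.0000 0.0000 0.0000
t_4: node(4,0) S=50.2795 payoff=49.1005 vs cont=48.5976 → 49.1005 [stop]  node(4,1) S=68.3261 payoff=31.0539 vs cont=30.5511 → 31.0539 [stop]  node(4,2) S=92.8500 payoff=6.5300 vs cont=10.2421 → 10.2421 [wait]  node(4,3) S=126.1762 payoff=0.0000 vs cont=0.0000 → 0.0000 [wait]  node(4,4) S=171.4639 payoff=0.0000 vs cont=0.0000 → 0.0000 [wait]  ⇒ S*(4)=68.3261
t_3: node(3,0) S=58.6123 payoff=40.7677 vs cont=40.2648 → 40.7677 [stop]  node(3,1) S=79.6497 payoff=19.7303 vs cont=20.9938 → 20.9938 [wait]  node(3,2) S=108.2380 payoff=0.0000 vs cont=5.3167 → 5.3167 [wait]  node(3,3) S=147.0872 payoff=0.0000 vs cont=0.0000 → 0.0000 [wait]  ⇒ S*(3)=58.6123
t_2: node(2,0) S=68.3261 payoff=31.0539 vs cont=31.1523 → 31.1523 [wait]  node(2,1) S=92.8500 payoff=6.5300 vs cont=13.4278 → 13.4278 [wait]  node(2,2) S=126.1762 payoff=0.0000 vs cont=2.7599 → 2.7599 [wait]  ⇒ S*(2)=-
t_1: node(1,0) S=79.6497 payoff=19.7303 vs cont=22.5607 → 22.5607 [wait]  node(1,1) S=108.2380 payoff=0.0000 vs cont=8.2837 → 8.2837 [wait]  ⇒ S*(1)=-
t_0: node(0,0) S=92.8500 payoff=6.5300 vs cont=15.6531 → 15.6531 [wait]  ⇒ S*(0)=-

price = 15.6531
boundary = - - - 58.6123 68.3261
tree:
15.6531
22.5607 8.2837
31.1523 13.4278 2.7599
40.7677 20.9938 5.3167 0.0000
49.1005 31.0539 10.2421 0.0000 0.0000
56.2486 40.7677 19.7303 0.0000 0.0000 0.0000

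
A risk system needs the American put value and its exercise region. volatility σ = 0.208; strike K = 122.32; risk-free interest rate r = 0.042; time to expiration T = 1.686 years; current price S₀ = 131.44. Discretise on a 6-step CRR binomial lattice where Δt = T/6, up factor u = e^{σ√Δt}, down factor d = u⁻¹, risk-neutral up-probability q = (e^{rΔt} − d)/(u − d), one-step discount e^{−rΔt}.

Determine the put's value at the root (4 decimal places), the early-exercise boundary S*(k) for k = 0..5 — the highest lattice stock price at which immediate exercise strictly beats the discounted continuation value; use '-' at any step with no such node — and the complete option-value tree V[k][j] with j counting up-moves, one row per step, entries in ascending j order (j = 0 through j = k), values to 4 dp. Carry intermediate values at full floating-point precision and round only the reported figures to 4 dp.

params: Δt=0.28100 u=1.11657 d=0.89560 q=0.52619 e^(-rΔt)=0.98827
t_6 payoffs: 54.4908 37.7557 16.8917 0.0000 0.0000 0.0000 0.0000
t_5: node(5,0) S=75.7359 payoff=46.5841 vs cont=45.1490 → 46.5841 [stop]  node(5,1) S=94.4218 payoff=27.8982 vs cont=26.4631 → 27.8982 [stop]  node(5,2) S=117.7179 payoff=4.6021 vs cont=7.9095 → 7.9095 [wait]  node(5,3) S=146.7617 payoff=0.0000 vs cont=0.0000 → 0.0000 [wait]  node(5,4) S=182.9713 payoff=0.0000 vs cont=0.0000 → 0.0000 [wait]  node(5,5) S=228.1147 payoff=0.0000 vs cont=0.0000 → 0.0000 [wait]  ⇒ S*(5)=94.4218
t_4: node(4,0) S=84.5643 payoff=37.7557 vs cont=36.3206 → 37.7557 [stop]  node(4,1) S=105.4283 payoff=16.8917 vs cont=17.1765 → 17.1765 [wait]  node(4,2) S=131.4400 payoff=0.0000 vs cont=3.7036 → 3.7036 [wait]  node(4,3) S=163.8694 payoff=0.0000 vs cont=0.0000 → 0.0000 [wait]  node(4,4) S=204.2999 payoff=0.0000 vs cont=0.0000 → 0.0000 [wait]  ⇒ S*(4)=84.5643
t_3: node(3,0) S=94.4218 payoff=27.8982 vs cont=26.6112 → 27.8982 [stop]  node(3,1) S=117.7179 payoff=4.6021 vs cont=9.9689 → 9.9689 [wait]  node(3,2) S=146.7617 payoff=0.0000 vs cont=1.7342 → 1.7342 [wait]  node(3,3) S=182.9713 payoff=0.0000 vs cont=0.0000 → 0.0000 [wait]  ⇒ S*(3)=94.4218
t_2: node(2,0) S=105.4283 payoff=16.8917 vs cont=18.2473 → 18.2473 [wait]  node(2,1) S=131.4400 payoff=0.0000 vs cont=5.5698 → 5.5698 [wait]  node(2,2) S=163.8694 payoff=0.0000 vs cont=0.8121 → 0.8121 [wait]  ⇒ S*(2)=-
t_1: node(1,0) S=117.7179 payoff=4.6021 vs cont=11.4407 → 11.4407 [wait]  node(1,1) S=146.7617 payoff=0.0000 vs cont=3.0303 → 3.0303 [wait]  ⇒ S*(1)=-
t_0: node(0,0) S=131.4400 payoff=0.0000 vs cont=6.9329 → 6.9329 [wait]  ⇒ S*(0)=-

price = 6.9329
boundary = - - - 94.4218 84.5643 94.4218
tree:
6.9329
11.4407 3.0303
18.2473 5.5698 0.8121
27.8982 9.9689 1.7342 0.0000
37.7557 17.1765 3.7036 0.0000 0.0000
46.5841 27.8982 7.9095 0.0000 0.0000 0.0000
54.4908 37.7557 16.8917 0.0000 0.0000 0.0000 0.0000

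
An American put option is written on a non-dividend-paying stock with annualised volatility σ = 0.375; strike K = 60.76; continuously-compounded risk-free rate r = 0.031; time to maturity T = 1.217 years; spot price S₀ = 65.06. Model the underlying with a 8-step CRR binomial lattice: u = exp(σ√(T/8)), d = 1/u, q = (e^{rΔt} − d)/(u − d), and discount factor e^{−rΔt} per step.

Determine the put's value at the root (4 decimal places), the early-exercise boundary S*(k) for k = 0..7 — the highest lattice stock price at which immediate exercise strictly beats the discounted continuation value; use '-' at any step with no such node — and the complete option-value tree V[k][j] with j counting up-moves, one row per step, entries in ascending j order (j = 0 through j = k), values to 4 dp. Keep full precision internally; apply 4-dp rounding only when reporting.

Δt=0.15213  u=1.15750  d=0.86393  q=0.47960  discount=0.99530
step 8 (expiry): payoffs max(K−S,0) = 40.5695 33.7086 24.5164 12.2007 0.0000 0.0000 0.0000 0.0000 0.0000
step 7: (k=7,j=0): S=23.3705, (K−S)⁺=37.3895, hold=37.1036 ⇒ V=37.3895 exercise | (k=7,j=1): S=31.3120, (K−S)⁺=29.4480, hold=29.1622 ⇒ V=29.4480 exercise | (k=7,j=2): S=41.9519, (K−S)⁺=18.8081, hold=18.5222 ⇒ V=18.8081 exercise | (k=7,j=3): S=56.2074, (K−S)⁺=4.5526, hold=6.3194 ⇒ V=6.3194 continue | (k=7,j=4): S=75.3069, (K−S)⁺=0.0000, hold=0.0000 ⇒ V=0.0000 continue | (k=7,j=5): S=100.8966, (K−S)⁺=0.0000, hold=0.0000 ⇒ V=0.0000 continue | (k=7,j=6): S=135.1817, (K−S)⁺=0.0000, hold=0.0000 ⇒ V=0.0000 continue | (k=7,j=7): S=181.1171, (K−S)⁺=0.0000, hold=0.0000 ⇒ V=0.0000 continue  boundary S*=41.9519
step 6: (k=6,j=0): S=27.0514, (K−S)⁺=33.7086, hold=33.4228 ⇒ V=33.7086 exercise | (k=6,j=1): S=36.2436, (K−S)⁺=24.5164, hold=24.2306 ⇒ V=24.5164 exercise | (k=6,j=2): S=48.5593, (K−S)⁺=12.2007, hold=12.7582 ⇒ V=12.7582 continue | (k=6,j=3): S=65.0600, (K−S)⁺=0.0000, hold=3.2731 ⇒ V=3.2731 continue | (k=6,j=4): S=87.1677, (K−S)⁺=0.0000, hold=0.0000 ⇒ V=0.0000 continue | (k=6,j=5): S=116.7877, (K−S)⁺=0.0000, hold=0.0000 ⇒ V=0.0000 continue | (k=6,j=6): S=156.4728, (K−S)⁺=0.0000, hold=0.0000 ⇒ V=0.0000 continue  boundary S*=36.2436
step 5: (k=5,j=0): S=31.3120, (K−S)⁺=29.4480, hold=29.1622 ⇒ V=29.4480 exercise | (k=5,j=1): S=41.9519, (K−S)⁺=18.8081, hold=18.7883 ⇒ V=18.8081 exercise | (k=5,j=2): S=56.2074, (K−S)⁺=4.5526, hold=8.1705 ⇒ V=8.1705 continue | (k=5,j=3): S=75.3069, (K−S)⁺=0.0000, hold=1.6953 ⇒ V=1.6953 continue | (k=5,j=4): S=100.8966, (K−S)⁺=0.0000, hold=0.0000 ⇒ V=0.0000 continue | (k=5,j=5): S=135.1817, (K−S)⁺=0.0000, hold=0.0000 ⇒ V=0.0000 continue  boundary S*=41.9519
step 4: (k=4,j=0): S=36.2436, (K−S)⁺=24.5164, hold=24.2306 ⇒ V=24.5164 exercise | (k=4,j=1): S=48.5593, (K−S)⁺=12.2007, hold=13.6418 ⇒ V=13.6418 continue | (k=4,j=2): S=65.0600, (K−S)⁺=0.0000, hold=5.0412 ⇒ V=5.0412 continue | (k=4,j=3): S=87.1677, (K−S)⁺=0.0000, hold=0.8781 ⇒ V=0.8781 continue | (k=4,j=4): S=116.7877, (K−S)⁺=0.0000, hold=0.0000 ⇒ V=0.0000 continue  boundary S*=36.2436
step 3: (k=3,j=0): S=41.9519, (K−S)⁺=18.8081, hold=19.2101 ⇒ V=19.2101 continue | (k=3,j=1): S=56.2074, (K−S)⁺=4.5526, hold=9.4721 ⇒ V=9.4721 continue | (k=3,j=2): S=75.3069, (K−S)⁺=0.0000, hold=3.0302 ⇒ V=3.0302 continue | (k=3,j=3): S=100.8966, (K−S)⁺=0.0000, hold=0.4548 ⇒ V=0.4548 continue  boundary S*=-
step 2: (k=2,j=0): S=48.5593, (K−S)⁺=12.2007, hold=14.4714 ⇒ V=14.4714 continue | (k=2,j=1): S=65.0600, (K−S)⁺=0.0000, hold=6.3526 ⇒ V=6.3526 continue | (k=2,j=2): S=87.1677, (K−S)⁺=0.0000, hold=1.7866 ⇒ V=1.7866 continue  boundary S*=-
step 1: (k=1,j=0): S=56.2074, (K−S)⁺=4.5526, hold=10.5278 ⇒ V=10.5278 continue | (k=1,j=1): S=75.3069, (K−S)⁺=0.0000, hold=4.1431 ⇒ V=4.1431 continue  boundary S*=-
step 0: (k=0,j=0): S=65.0600, (K−S)⁺=0.0000, hold=7.4306 ⇒ V=7.4306 continue  boundary S*=-

price = 7.4306
boundary = - - - - 36.2436 41.9519 36.2436 41.9519
tree:
7.4306
10.5278 4.1431
14.4714 6.3526 1.7866
19.2101 9.4721 3.0302 0.4548
24.5164 13.6418 5.0412 0.8781 0.0000
29.4480 18.8081 8.1705 1.6953 0.0000 0.0000
33.7086 24.5164 12.7582 3.2731 0.0000 0.0000 0.0000
37.3895 29.4480 18.8081 6.3194 0.0000 0.0000 0.0000 0.0000
40.5695 33.7086 24.5164 12.2007 0.0000 0.0000 0.0000 0.0000 0.0000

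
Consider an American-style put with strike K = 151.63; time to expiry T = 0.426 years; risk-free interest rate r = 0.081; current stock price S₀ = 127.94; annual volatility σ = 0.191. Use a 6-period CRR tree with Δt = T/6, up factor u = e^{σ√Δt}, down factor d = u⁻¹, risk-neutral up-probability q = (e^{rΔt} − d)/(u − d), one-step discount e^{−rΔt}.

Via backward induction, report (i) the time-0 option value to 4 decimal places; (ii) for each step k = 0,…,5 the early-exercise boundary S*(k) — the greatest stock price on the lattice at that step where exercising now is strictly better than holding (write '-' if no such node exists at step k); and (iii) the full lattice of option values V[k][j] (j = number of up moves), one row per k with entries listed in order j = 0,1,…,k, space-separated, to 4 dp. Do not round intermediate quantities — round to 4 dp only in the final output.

Δt=0.07100  u=1.05221  d=0.95038  q=0.54392  discount=0.99427
step 6 (expiry): payoffs max(K−S,0) = 57.3565 47.2553 36.0718 23.6900 9.9815 0.0000 0.0000
step 5: (k=5,j=0): S=99.1956, (K−S)⁺=52.4344, hold=51.5649 ⇒ V=52.4344 exercise | (k=5,j=1): S=109.8242, (K−S)⁺=41.8058, hold=40.9363 ⇒ V=41.8058 exercise | (k=5,j=2): S=121.5916, (K−S)⁺=30.0384, hold=29.1689 ⇒ V=30.0384 exercise | (k=5,j=3): S=134.6199, (K−S)⁺=17.0101, hold=16.1406 ⇒ V=17.0101 exercise | (k=5,j=4): S=149.0441, (K−S)⁺=2.5859, hold=4.5263 ⇒ V=4.5263 continue | (k=5,j=5): S=165.0138, (K−S)⁺=0.0000, hold=0.0000 ⇒ V=0.0000 continue  boundary S*=134.6199
step 4: (k=4,j=0): S=104.3747, (K−S)⁺=47.2553, hold=46.3858 ⇒ V=47.2553 exercise | (k=4,j=1): S=115.5582, (K−S)⁺=36.0718, hold=35.2023 ⇒ V=36.0718 exercise | (k=4,j=2): S=127.9400, (K−S)⁺=23.6900, hold=22.8205 ⇒ V=23.6900 exercise | (k=4,j=3): S=141.6485, (K−S)⁺=9.9815, hold=10.1613 ⇒ V=10.1613 continue | (k=4,j=4): S=156.8258, (K−S)⁺=0.0000, hold=2.0525 ⇒ V=2.0525 continue  boundary S*=127.9400
step 3: (k=3,j=0): S=109.8242, (K−S)⁺=41.8058, hold=40.9363 ⇒ V=41.8058 exercise | (k=3,j=1): S=121.5916, (K−S)⁺=30.0384, hold=29.1689 ⇒ V=30.0384 exercise | (k=3,j=2): S=134.6199, (K−S)⁺=17.0101, hold=16.2379 ⇒ V=17.0101 exercise | (k=3,j=3): S=149.0441, (K−S)⁺=2.5859, hold=5.7178 ⇒ V=5.7178 continue  boundary S*=134.6199
step 2: (k=2,j=0): S=115.5582, (K−S)⁺=36.0718, hold=35.2023 ⇒ V=36.0718 exercise | (k=2,j=1): S=127.9400, (K−S)⁺=23.6900, hold=22.8205 ⇒ V=23.6900 exercise | (k=2,j=2): S=141.6485, (K−S)⁺=9.9815, hold=10.8057 ⇒ V=10.8057 continue  boundary S*=127.9400
step 1: (k=1,j=0): S=121.5916, (K−S)⁺=30.0384, hold=29.1689 ⇒ V=30.0384 exercise | (k=1,j=1): S=134.6199, (K−S)⁺=17.0101, hold=16.5863 ⇒ V=17.0101 exercise  boundary S*=134.6199
step 0: (k=0,j=0): S=127.9400, (K−S)⁺=23.6900, hold=22.8205 ⇒ V=23.6900 exercise  boundary S*=127.9400

price = 23.6900
boundary = 127.9400 134.6199 127.9400 134.6199 127.9400 134.6199
tree:
23.6900
30.0384 17.0101
36.0718 23.6900 10.8057
41.8058 30.0384 17.0101 5.7178
47.2553 36.0718 23.6900 10.1613 2.0525
52.4344 41.8058 30.0384 17.0101 4.5263 0.0000
57.3565 47.2553 36.0718 23.6900 9.9815 0.0000 0.0000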